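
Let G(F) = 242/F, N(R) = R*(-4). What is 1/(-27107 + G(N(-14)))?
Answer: -28/758875 ≈ -3.6897e-5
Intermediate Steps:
N(R) = -4*R
1/(-27107 + G(N(-14))) = 1/(-27107 + 242/((-4*(-14)))) = 1/(-27107 + 242/56) = 1/(-27107 + 242*(1/56)) = 1/(-27107 + 121/28) = 1/(-758875/28) = -28/758875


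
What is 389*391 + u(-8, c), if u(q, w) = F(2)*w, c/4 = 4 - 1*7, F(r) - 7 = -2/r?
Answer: 152027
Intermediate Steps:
F(r) = 7 - 2/r
c = -12 (c = 4*(4 - 1*7) = 4*(4 - 7) = 4*(-3) = -12)
u(q, w) = 6*w (u(q, w) = (7 - 2/2)*w = (7 - 2*½)*w = (7 - 1)*w = 6*w)
389*391 + u(-8, c) = 389*391 + 6*(-12) = 152099 - 72 = 152027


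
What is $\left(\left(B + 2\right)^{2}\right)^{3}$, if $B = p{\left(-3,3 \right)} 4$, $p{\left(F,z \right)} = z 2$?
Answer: $308915776$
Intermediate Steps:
$p{\left(F,z \right)} = 2 z$
$B = 24$ ($B = 2 \cdot 3 \cdot 4 = 6 \cdot 4 = 24$)
$\left(\left(B + 2\right)^{2}\right)^{3} = \left(\left(24 + 2\right)^{2}\right)^{3} = \left(26^{2}\right)^{3} = 676^{3} = 308915776$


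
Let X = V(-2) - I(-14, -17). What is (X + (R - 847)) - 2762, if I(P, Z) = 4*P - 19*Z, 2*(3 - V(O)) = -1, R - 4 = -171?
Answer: -8079/2 ≈ -4039.5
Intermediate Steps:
R = -167 (R = 4 - 171 = -167)
V(O) = 7/2 (V(O) = 3 - ½*(-1) = 3 + ½ = 7/2)
I(P, Z) = -19*Z + 4*P
X = -527/2 (X = 7/2 - (-19*(-17) + 4*(-14)) = 7/2 - (323 - 56) = 7/2 - 1*267 = 7/2 - 267 = -527/2 ≈ -263.50)
(X + (R - 847)) - 2762 = (-527/2 + (-167 - 847)) - 2762 = (-527/2 - 1014) - 2762 = -2555/2 - 2762 = -8079/2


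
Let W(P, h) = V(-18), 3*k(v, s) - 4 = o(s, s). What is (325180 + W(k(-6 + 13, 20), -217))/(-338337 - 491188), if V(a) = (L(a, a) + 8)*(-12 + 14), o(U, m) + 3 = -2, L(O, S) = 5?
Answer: -325206/829525 ≈ -0.39204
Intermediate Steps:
o(U, m) = -5 (o(U, m) = -3 - 2 = -5)
k(v, s) = -⅓ (k(v, s) = 4/3 + (⅓)*(-5) = 4/3 - 5/3 = -⅓)
V(a) = 26 (V(a) = (5 + 8)*(-12 + 14) = 13*2 = 26)
W(P, h) = 26
(325180 + W(k(-6 + 13, 20), -217))/(-338337 - 491188) = (325180 + 26)/(-338337 - 491188) = 325206/(-829525) = 325206*(-1/829525) = -325206/829525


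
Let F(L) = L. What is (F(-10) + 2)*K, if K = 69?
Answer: -552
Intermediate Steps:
(F(-10) + 2)*K = (-10 + 2)*69 = -8*69 = -552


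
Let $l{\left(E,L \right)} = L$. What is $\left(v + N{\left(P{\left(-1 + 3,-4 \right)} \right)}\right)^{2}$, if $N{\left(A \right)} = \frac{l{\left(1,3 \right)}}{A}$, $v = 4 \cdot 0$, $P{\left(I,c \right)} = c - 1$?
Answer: $\frac{9}{25} \approx 0.36$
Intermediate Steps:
$P{\left(I,c \right)} = -1 + c$ ($P{\left(I,c \right)} = c - 1 = -1 + c$)
$v = 0$
$N{\left(A \right)} = \frac{3}{A}$
$\left(v + N{\left(P{\left(-1 + 3,-4 \right)} \right)}\right)^{2} = \left(0 + \frac{3}{-1 - 4}\right)^{2} = \left(0 + \frac{3}{-5}\right)^{2} = \left(0 + 3 \left(- \frac{1}{5}\right)\right)^{2} = \left(0 - \frac{3}{5}\right)^{2} = \left(- \frac{3}{5}\right)^{2} = \frac{9}{25}$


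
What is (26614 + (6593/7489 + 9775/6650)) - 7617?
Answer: 37848111715/1992074 ≈ 18999.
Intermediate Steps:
(26614 + (6593/7489 + 9775/6650)) - 7617 = (26614 + (6593*(1/7489) + 9775*(1/6650))) - 7617 = (26614 + (6593/7489 + 391/266)) - 7617 = (26614 + 4681937/1992074) - 7617 = 53021739373/1992074 - 7617 = 37848111715/1992074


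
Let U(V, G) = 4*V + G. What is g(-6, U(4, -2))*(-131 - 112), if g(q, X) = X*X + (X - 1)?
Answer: -50787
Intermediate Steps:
U(V, G) = G + 4*V
g(q, X) = -1 + X + X² (g(q, X) = X² + (-1 + X) = -1 + X + X²)
g(-6, U(4, -2))*(-131 - 112) = (-1 + (-2 + 4*4) + (-2 + 4*4)²)*(-131 - 112) = (-1 + (-2 + 16) + (-2 + 16)²)*(-243) = (-1 + 14 + 14²)*(-243) = (-1 + 14 + 196)*(-243) = 209*(-243) = -50787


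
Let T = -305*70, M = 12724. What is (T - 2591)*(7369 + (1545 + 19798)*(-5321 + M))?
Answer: -3782907785718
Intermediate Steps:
T = -21350
(T - 2591)*(7369 + (1545 + 19798)*(-5321 + M)) = (-21350 - 2591)*(7369 + (1545 + 19798)*(-5321 + 12724)) = -23941*(7369 + 21343*7403) = -23941*(7369 + 158002229) = -23941*158009598 = -3782907785718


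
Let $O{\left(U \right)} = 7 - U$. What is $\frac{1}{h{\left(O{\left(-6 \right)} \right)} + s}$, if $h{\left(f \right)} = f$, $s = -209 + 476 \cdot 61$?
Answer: $\frac{1}{28840} \approx 3.4674 \cdot 10^{-5}$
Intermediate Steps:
$s = 28827$ ($s = -209 + 29036 = 28827$)
$\frac{1}{h{\left(O{\left(-6 \right)} \right)} + s} = \frac{1}{\left(7 - -6\right) + 28827} = \frac{1}{\left(7 + 6\right) + 28827} = \frac{1}{13 + 28827} = \frac{1}{28840}$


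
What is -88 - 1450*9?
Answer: -13138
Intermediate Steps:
-88 - 1450*9 = -88 - 145*90 = -88 - 13050 = -13138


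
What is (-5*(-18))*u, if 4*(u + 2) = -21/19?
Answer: -7785/38 ≈ -204.87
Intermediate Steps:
u = -173/76 (u = -2 + (-21/19)/4 = -2 + (-21*1/19)/4 = -2 + (¼)*(-21/19) = -2 - 21/76 = -173/76 ≈ -2.2763)
(-5*(-18))*u = -5*(-18)*(-173/76) = 90*(-173/76) = -7785/38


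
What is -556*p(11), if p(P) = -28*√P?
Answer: 15568*√11 ≈ 51633.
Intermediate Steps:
-556*p(11) = -(-15568)*√11 = 15568*√11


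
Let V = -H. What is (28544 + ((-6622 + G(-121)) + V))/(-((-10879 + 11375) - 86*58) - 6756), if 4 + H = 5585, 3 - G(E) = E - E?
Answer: -2043/283 ≈ -7.2191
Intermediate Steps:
G(E) = 3 (G(E) = 3 - (E - E) = 3 - 1*0 = 3 + 0 = 3)
H = 5581 (H = -4 + 5585 = 5581)
V = -5581 (V = -1*5581 = -5581)
(28544 + ((-6622 + G(-121)) + V))/(-((-10879 + 11375) - 86*58) - 6756) = (28544 + ((-6622 + 3) - 5581))/(-((-10879 + 11375) - 86*58) - 6756) = (28544 + (-6619 - 5581))/(-(496 - 4988) - 6756) = (28544 - 12200)/(-1*(-4492) - 6756) = 16344/(4492 - 6756) = 16344/(-2264) = 16344*(-1/2264) = -2043/283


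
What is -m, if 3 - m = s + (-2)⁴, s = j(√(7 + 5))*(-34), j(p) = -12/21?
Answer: 227/7 ≈ 32.429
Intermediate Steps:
j(p) = -4/7 (j(p) = -12*1/21 = -4/7)
s = 136/7 (s = -4/7*(-34) = 136/7 ≈ 19.429)
m = -227/7 (m = 3 - (136/7 + (-2)⁴) = 3 - (136/7 + 16) = 3 - 1*248/7 = 3 - 248/7 = -227/7 ≈ -32.429)
-m = -1*(-227/7) = 227/7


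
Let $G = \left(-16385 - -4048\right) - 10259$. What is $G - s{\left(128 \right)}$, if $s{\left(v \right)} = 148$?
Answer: $-22744$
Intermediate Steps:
$G = -22596$ ($G = \left(-16385 + 4048\right) - 10259 = -12337 - 10259 = -22596$)
$G - s{\left(128 \right)} = -22596 - 148 = -22744$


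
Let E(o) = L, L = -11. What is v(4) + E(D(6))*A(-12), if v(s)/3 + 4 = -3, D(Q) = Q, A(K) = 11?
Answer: -142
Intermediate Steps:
E(o) = -11
v(s) = -21 (v(s) = -12 + 3*(-3) = -12 - 9 = -21)
v(4) + E(D(6))*A(-12) = -21 - 11*11 = -21 - 121 = -142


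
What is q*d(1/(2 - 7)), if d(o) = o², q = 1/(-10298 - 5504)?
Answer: -1/395050 ≈ -2.5313e-6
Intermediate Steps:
q = -1/15802 (q = 1/(-15802) = -1/15802 ≈ -6.3283e-5)
q*d(1/(2 - 7)) = -1/(15802*(2 - 7)²) = -(1/(-5))²/15802 = -(-⅕)²/15802 = -1/15802*1/25 = -1/395050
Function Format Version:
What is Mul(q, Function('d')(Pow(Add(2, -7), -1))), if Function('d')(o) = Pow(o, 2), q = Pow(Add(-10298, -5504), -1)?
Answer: Rational(-1, 395050) ≈ -2.5313e-6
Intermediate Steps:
q = Rational(-1, 15802) (q = Pow(-15802, -1) = Rational(-1, 15802) ≈ -6.3283e-5)
Mul(q, Function('d')(Pow(Add(2, -7), -1))) = Mul(Rational(-1, 15802), Pow(Pow(Add(2, -7), -1), 2)) = Mul(Rational(-1, 15802), Pow(Pow(-5, -1), 2)) = Mul(Rational(-1, 15802), Pow(Rational(-1, 5), 2)) = Mul(Rational(-1, 15802), Rational(1, 25)) = Rational(-1, 395050)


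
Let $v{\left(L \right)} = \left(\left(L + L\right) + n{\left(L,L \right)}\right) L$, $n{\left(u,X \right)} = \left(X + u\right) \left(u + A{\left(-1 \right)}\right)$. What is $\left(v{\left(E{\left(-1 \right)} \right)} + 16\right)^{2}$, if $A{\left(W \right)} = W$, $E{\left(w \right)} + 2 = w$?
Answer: $1444$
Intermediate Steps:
$E{\left(w \right)} = -2 + w$
$n{\left(u,X \right)} = \left(-1 + u\right) \left(X + u\right)$ ($n{\left(u,X \right)} = \left(X + u\right) \left(u - 1\right) = \left(X + u\right) \left(-1 + u\right) = \left(-1 + u\right) \left(X + u\right)$)
$v{\left(L \right)} = 2 L^{3}$ ($v{\left(L \right)} = \left(\left(L + L\right) + \left(L^{2} - L - L + L L\right)\right) L = \left(2 L + \left(L^{2} - L - L + L^{2}\right)\right) L = \left(2 L + \left(- 2 L + 2 L^{2}\right)\right) L = 2 L^{2} L = 2 L^{3}$)
$\left(v{\left(E{\left(-1 \right)} \right)} + 16\right)^{2} = \left(2 \left(-2 - 1\right)^{3} + 16\right)^{2} = \left(2 \left(-3\right)^{3} + 16\right)^{2} = \left(2 \left(-27\right) + 16\right)^{2} = \left(-54 + 16\right)^{2} = \left(-38\right)^{2} = 1444$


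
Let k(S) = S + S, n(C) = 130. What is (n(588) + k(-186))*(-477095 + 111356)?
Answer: 88508838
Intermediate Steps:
k(S) = 2*S
(n(588) + k(-186))*(-477095 + 111356) = (130 + 2*(-186))*(-477095 + 111356) = (130 - 372)*(-365739) = -242*(-365739) = 88508838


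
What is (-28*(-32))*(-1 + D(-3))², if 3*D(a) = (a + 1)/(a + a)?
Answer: 57344/81 ≈ 707.95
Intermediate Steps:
D(a) = (1 + a)/(6*a) (D(a) = ((a + 1)/(a + a))/3 = ((1 + a)/((2*a)))/3 = ((1 + a)*(1/(2*a)))/3 = ((1 + a)/(2*a))/3 = (1 + a)/(6*a))
(-28*(-32))*(-1 + D(-3))² = (-28*(-32))*(-1 + (⅙)*(1 - 3)/(-3))² = 896*(-1 + (⅙)*(-⅓)*(-2))² = 896*(-1 + ⅑)² = 896*(-8/9)² = 896*(64/81) = 57344/81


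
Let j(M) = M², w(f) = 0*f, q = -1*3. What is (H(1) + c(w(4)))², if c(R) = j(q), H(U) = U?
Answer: 100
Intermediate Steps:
q = -3
w(f) = 0
c(R) = 9 (c(R) = (-3)² = 9)
(H(1) + c(w(4)))² = (1 + 9)² = 10² = 100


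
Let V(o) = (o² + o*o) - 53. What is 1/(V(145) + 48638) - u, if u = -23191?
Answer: 2101916286/90635 ≈ 23191.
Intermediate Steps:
V(o) = -53 + 2*o² (V(o) = (o² + o²) - 53 = 2*o² - 53 = -53 + 2*o²)
1/(V(145) + 48638) - u = 1/((-53 + 2*145²) + 48638) - 1*(-23191) = 1/((-53 + 2*21025) + 48638) + 23191 = 1/((-53 + 42050) + 48638) + 23191 = 1/(41997 + 48638) + 23191 = 1/90635 + 23191 = 2101916286/90635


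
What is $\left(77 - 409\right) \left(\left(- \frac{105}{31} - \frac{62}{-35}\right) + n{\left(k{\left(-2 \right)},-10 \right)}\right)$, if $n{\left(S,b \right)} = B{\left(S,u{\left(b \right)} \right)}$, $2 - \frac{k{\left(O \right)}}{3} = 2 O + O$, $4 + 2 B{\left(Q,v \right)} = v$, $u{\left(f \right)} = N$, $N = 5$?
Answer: $\frac{401886}{1085} \approx 370.4$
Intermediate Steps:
$u{\left(f \right)} = 5$
$B{\left(Q,v \right)} = -2 + \frac{v}{2}$
$k{\left(O \right)} = 6 - 9 O$ ($k{\left(O \right)} = 6 - 3 \left(2 O + O\right) = 6 - 3 \cdot 3 O = 6 - 9 O$)
$n{\left(S,b \right)} = \frac{1}{2}$ ($n{\left(S,b \right)} = -2 + \frac{1}{2} \cdot 5 = -2 + \frac{5}{2} = \frac{1}{2}$)
$\left(77 - 409\right) \left(\left(- \frac{105}{31} - \frac{62}{-35}\right) + n{\left(k{\left(-2 \right)},-10 \right)}\right) = \left(77 - 409\right) \left(\left(- \frac{105}{31} - \frac{62}{-35}\right) + \frac{1}{2}\right) = - 332 \left(\left(\left(-105\right) \frac{1}{31} - - \frac{62}{35}\right) + \frac{1}{2}\right) = - 332 \left(\left(- \frac{105}{31} + \frac{62}{35}\right) + \frac{1}{2}\right) = - 332 \left(- \frac{1753}{1085} + \frac{1}{2}\right) = \left(-332\right) \left(- \frac{2421}{2170}\right) = \frac{401886}{1085}$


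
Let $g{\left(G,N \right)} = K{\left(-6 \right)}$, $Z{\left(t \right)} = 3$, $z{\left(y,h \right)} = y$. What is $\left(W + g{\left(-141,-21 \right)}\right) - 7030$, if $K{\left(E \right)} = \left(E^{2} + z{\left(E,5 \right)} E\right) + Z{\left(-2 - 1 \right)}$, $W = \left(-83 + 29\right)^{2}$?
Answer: $-4039$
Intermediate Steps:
$W = 2916$ ($W = \left(-54\right)^{2} = 2916$)
$K{\left(E \right)} = 3 + 2 E^{2}$ ($K{\left(E \right)} = \left(E^{2} + E E\right) + 3 = \left(E^{2} + E^{2}\right) + 3 = 2 E^{2} + 3 = 3 + 2 E^{2}$)
$g{\left(G,N \right)} = 75$ ($g{\left(G,N \right)} = 3 + 2 \left(-6\right)^{2} = 3 + 2 \cdot 36 = 3 + 72 = 75$)
$\left(W + g{\left(-141,-21 \right)}\right) - 7030 = \left(2916 + 75\right) - 7030 = 2991 - 7030 = -4039$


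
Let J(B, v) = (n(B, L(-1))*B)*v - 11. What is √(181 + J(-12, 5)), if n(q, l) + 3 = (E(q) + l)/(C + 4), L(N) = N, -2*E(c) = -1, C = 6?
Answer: √353 ≈ 18.788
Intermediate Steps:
E(c) = ½ (E(c) = -½*(-1) = ½)
n(q, l) = -59/20 + l/10 (n(q, l) = -3 + (½ + l)/(6 + 4) = -3 + (½ + l)/10 = -3 + (½ + l)*(⅒) = -3 + (1/20 + l/10) = -59/20 + l/10)
J(B, v) = -11 - 61*B*v/20 (J(B, v) = ((-59/20 + (⅒)*(-1))*B)*v - 11 = ((-59/20 - ⅒)*B)*v - 11 = (-61*B/20)*v - 11 = -61*B*v/20 - 11 = -11 - 61*B*v/20)
√(181 + J(-12, 5)) = √(181 + (-11 - 61/20*(-12)*5)) = √(181 + (-11 + 183)) = √(181 + 172) = √353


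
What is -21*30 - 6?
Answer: -636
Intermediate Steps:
-21*30 - 6 = -630 - 6 = -636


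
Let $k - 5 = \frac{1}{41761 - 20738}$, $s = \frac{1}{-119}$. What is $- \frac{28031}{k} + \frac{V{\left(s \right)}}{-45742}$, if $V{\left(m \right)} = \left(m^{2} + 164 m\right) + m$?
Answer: $- \frac{190858873438973931}{34044573897796} \approx -5606.1$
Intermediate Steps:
$s = - \frac{1}{119} \approx -0.0084034$
$V{\left(m \right)} = m^{2} + 165 m$
$k = \frac{105116}{21023}$ ($k = 5 + \frac{1}{41761 - 20738} = 5 + \frac{1}{21023} = \frac{105116}{21023} \approx 5.0$)
$- \frac{28031}{k} + \frac{V{\left(s \right)}}{-45742} = - \frac{28031}{\frac{105116}{21023}} + \frac{\left(- \frac{1}{119}\right) \left(165 - \frac{1}{119}\right)}{-45742} = \left(-28031\right) \frac{21023}{105116} + \left(- \frac{1}{119}\right) \frac{19634}{119} \left(- \frac{1}{45742}\right) = - \frac{589295713}{105116} - - \frac{9817}{323876231} = - \frac{589295713}{105116} + \frac{9817}{323876231} = - \frac{190858873438973931}{34044573897796}$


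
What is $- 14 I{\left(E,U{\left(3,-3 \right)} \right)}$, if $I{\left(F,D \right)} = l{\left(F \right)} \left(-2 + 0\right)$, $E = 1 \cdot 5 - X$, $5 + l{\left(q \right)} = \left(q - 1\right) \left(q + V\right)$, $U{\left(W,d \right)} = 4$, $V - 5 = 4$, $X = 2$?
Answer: $532$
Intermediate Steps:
$V = 9$ ($V = 5 + 4 = 9$)
$l{\left(q \right)} = -5 + \left(-1 + q\right) \left(9 + q\right)$ ($l{\left(q \right)} = -5 + \left(q - 1\right) \left(q + 9\right) = -5 + \left(-1 + q\right) \left(9 + q\right)$)
$E = 3$ ($E = 1 \cdot 5 - 2 = 5 - 2 = 3$)
$I{\left(F,D \right)} = 28 - 16 F - 2 F^{2}$ ($I{\left(F,D \right)} = \left(-14 + F^{2} + 8 F\right) \left(-2 + 0\right) = \left(-14 + F^{2} + 8 F\right) \left(-2\right) = 28 - 16 F - 2 F^{2}$)
$- 14 I{\left(E,U{\left(3,-3 \right)} \right)} = - 14 \left(28 - 48 - 2 \cdot 3^{2}\right) = - 14 \left(28 - 48 - 18\right) = \left(-14\right) \left(-38\right) = 532$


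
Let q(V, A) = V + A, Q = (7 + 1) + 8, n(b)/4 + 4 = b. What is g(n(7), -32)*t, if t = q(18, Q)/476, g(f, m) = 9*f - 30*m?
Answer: 534/7 ≈ 76.286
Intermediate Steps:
n(b) = -16 + 4*b
Q = 16 (Q = 8 + 8 = 16)
q(V, A) = A + V
g(f, m) = -30*m + 9*f
t = 1/14 (t = (16 + 18)/476 = 34*(1/476) = 1/14 ≈ 0.071429)
g(n(7), -32)*t = (-30*(-32) + 9*(-16 + 4*7))*(1/14) = (960 + 9*(-16 + 28))*(1/14) = (960 + 9*12)*(1/14) = (960 + 108)*(1/14) = 1068*(1/14) = 534/7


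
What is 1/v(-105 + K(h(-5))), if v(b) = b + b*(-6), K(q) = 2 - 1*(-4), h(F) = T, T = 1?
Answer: 1/495 ≈ 0.0020202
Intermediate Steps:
h(F) = 1
K(q) = 6 (K(q) = 2 + 4 = 6)
v(b) = -5*b (v(b) = b - 6*b = -5*b)
1/v(-105 + K(h(-5))) = 1/(-5*(-105 + 6)) = 1/(-5*(-99)) = 1/495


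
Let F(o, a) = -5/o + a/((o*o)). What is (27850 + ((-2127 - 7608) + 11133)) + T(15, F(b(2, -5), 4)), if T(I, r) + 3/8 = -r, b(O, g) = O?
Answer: 233993/8 ≈ 29249.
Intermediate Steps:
F(o, a) = -5/o + a/o**2 (F(o, a) = -5/o + a/(o**2) = -5/o + a/o**2)
T(I, r) = -3/8 - r
(27850 + ((-2127 - 7608) + 11133)) + T(15, F(b(2, -5), 4)) = (27850 + ((-2127 - 7608) + 11133)) + (-3/8 - (4 - 5*2)/2**2) = (27850 + (-9735 + 11133)) + (-3/8 - (4 - 10)/4) = (27850 + 1398) + (-3/8 - (-6)/4) = 29248 + (-3/8 - 1*(-3/2)) = 29248 + (-3/8 + 3/2) = 29248 + 9/8 = 233993/8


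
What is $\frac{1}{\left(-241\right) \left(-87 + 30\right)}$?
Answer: $\frac{1}{13737} \approx 7.2796 \cdot 10^{-5}$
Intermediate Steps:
$\frac{1}{\left(-241\right) \left(-87 + 30\right)} = \frac{1}{\left(-241\right) \left(-57\right)} = \frac{1}{13737}$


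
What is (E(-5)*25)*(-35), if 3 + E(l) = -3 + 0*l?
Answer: 5250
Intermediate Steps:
E(l) = -6 (E(l) = -3 + (-3 + 0*l) = -3 + (-3 + 0) = -3 - 3 = -6)
(E(-5)*25)*(-35) = -6*25*(-35) = -150*(-35) = 5250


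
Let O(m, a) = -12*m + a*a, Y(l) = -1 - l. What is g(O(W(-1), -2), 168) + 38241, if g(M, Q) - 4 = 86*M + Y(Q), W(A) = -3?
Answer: 41516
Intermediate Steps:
O(m, a) = a² - 12*m (O(m, a) = -12*m + a² = a² - 12*m)
g(M, Q) = 3 - Q + 86*M (g(M, Q) = 4 + (86*M + (-1 - Q)) = 4 + (-1 - Q + 86*M) = 3 - Q + 86*M)
g(O(W(-1), -2), 168) + 38241 = (3 - 1*168 + 86*((-2)² - 12*(-3))) + 38241 = (3 - 168 + 86*(4 + 36)) + 38241 = (3 - 168 + 86*40) + 38241 = (3 - 168 + 3440) + 38241 = 3275 + 38241 = 41516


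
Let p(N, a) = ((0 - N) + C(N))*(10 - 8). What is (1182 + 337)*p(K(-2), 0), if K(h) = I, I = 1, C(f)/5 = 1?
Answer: 12152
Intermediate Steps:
C(f) = 5 (C(f) = 5*1 = 5)
K(h) = 1
p(N, a) = 10 - 2*N (p(N, a) = ((0 - N) + 5)*(10 - 8) = (-N + 5)*2 = (5 - N)*2 = 10 - 2*N)
(1182 + 337)*p(K(-2), 0) = (1182 + 337)*(10 - 2*1) = 1519*(10 - 2) = 1519*8 = 12152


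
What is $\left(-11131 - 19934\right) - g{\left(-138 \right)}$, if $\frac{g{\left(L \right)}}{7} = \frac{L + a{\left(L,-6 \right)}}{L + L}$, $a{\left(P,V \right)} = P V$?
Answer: $- \frac{62095}{2} \approx -31048.0$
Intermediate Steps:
$g{\left(L \right)} = - \frac{35}{2}$ ($g{\left(L \right)} = 7 \frac{L + L \left(-6\right)}{L + L} = 7 \frac{L - 6 L}{2 L} = 7 - 5 L \frac{1}{2 L} = 7 \left(- \frac{5}{2}\right) = - \frac{35}{2}$)
$\left(-11131 - 19934\right) - g{\left(-138 \right)} = \left(-11131 - 19934\right) - - \frac{35}{2} = \left(-11131 - 19934\right) + \frac{35}{2} = -31065 + \frac{35}{2} = - \frac{62095}{2}$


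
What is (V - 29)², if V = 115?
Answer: 7396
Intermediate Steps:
(V - 29)² = (115 - 29)² = 86² = 7396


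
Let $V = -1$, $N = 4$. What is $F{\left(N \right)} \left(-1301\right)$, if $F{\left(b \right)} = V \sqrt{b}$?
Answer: $2602$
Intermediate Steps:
$F{\left(b \right)} = - \sqrt{b}$
$F{\left(N \right)} \left(-1301\right) = - \sqrt{4} \left(-1301\right) = \left(-1\right) 2 \left(-1301\right) = \left(-2\right) \left(-1301\right) = 2602$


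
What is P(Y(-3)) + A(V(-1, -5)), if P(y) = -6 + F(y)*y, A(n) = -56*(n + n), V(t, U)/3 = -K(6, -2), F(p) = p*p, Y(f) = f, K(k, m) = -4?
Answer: -1377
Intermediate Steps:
F(p) = p**2
V(t, U) = 12 (V(t, U) = 3*(-1*(-4)) = 3*4 = 12)
A(n) = -112*n
P(y) = -6 + y**3 (P(y) = -6 + y**2*y = -6 + y**3)
P(Y(-3)) + A(V(-1, -5)) = (-6 + (-3)**3) - 112*12 = (-6 - 27) - 1344 = -33 - 1344 = -1377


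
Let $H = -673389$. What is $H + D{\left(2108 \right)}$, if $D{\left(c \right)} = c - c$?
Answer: $-673389$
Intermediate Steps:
$D{\left(c \right)} = 0$
$H + D{\left(2108 \right)} = -673389 + 0 = -673389$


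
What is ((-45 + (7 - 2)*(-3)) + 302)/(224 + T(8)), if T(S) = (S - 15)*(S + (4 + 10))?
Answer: 121/35 ≈ 3.4571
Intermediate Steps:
T(S) = (-15 + S)*(14 + S) (T(S) = (-15 + S)*(S + 14) = (-15 + S)*(14 + S))
((-45 + (7 - 2)*(-3)) + 302)/(224 + T(8)) = ((-45 + (7 - 2)*(-3)) + 302)/(224 + (-210 + 8**2 - 1*8)) = ((-45 + 5*(-3)) + 302)/(224 + (-210 + 64 - 8)) = ((-45 - 15) + 302)/(224 - 154) = (-60 + 302)/70 = 242*(1/70) = 121/35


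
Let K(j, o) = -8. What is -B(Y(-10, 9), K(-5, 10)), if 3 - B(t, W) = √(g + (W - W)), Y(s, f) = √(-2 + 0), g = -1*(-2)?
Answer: -3 + √2 ≈ -1.5858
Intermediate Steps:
g = 2
Y(s, f) = I*√2 (Y(s, f) = √(-2) = I*√2)
B(t, W) = 3 - √2 (B(t, W) = 3 - √(2 + (W - W)) = 3 - √(2 + 0) = 3 - √2)
-B(Y(-10, 9), K(-5, 10)) = -(3 - √2) = -3 + √2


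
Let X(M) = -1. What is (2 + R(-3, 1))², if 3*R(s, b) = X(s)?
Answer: 25/9 ≈ 2.7778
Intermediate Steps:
R(s, b) = -⅓ (R(s, b) = (⅓)*(-1) = -⅓)
(2 + R(-3, 1))² = (2 - ⅓)² = (5/3)² = 25/9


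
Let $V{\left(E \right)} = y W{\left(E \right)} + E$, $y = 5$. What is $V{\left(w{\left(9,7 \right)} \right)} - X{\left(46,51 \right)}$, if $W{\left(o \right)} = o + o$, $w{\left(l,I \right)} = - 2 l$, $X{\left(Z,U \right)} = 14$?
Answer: $-212$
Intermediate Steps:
$W{\left(o \right)} = 2 o$
$V{\left(E \right)} = 11 E$ ($V{\left(E \right)} = 5 \cdot 2 E + E = 10 E + E = 11 E$)
$V{\left(w{\left(9,7 \right)} \right)} - X{\left(46,51 \right)} = 11 \left(\left(-2\right) 9\right) - 14 = 11 \left(-18\right) - 14 = -198 - 14 = -212$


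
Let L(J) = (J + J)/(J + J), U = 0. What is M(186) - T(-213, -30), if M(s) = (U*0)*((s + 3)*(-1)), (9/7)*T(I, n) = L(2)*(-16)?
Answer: 112/9 ≈ 12.444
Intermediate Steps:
L(J) = 1 (L(J) = (2*J)/((2*J)) = (2*J)*(1/(2*J)) = 1)
T(I, n) = -112/9 (T(I, n) = 7*(1*(-16))/9 = (7/9)*(-16) = -112/9)
M(s) = 0 (M(s) = (0*0)*((s + 3)*(-1)) = 0*((3 + s)*(-1)) = 0*(-3 - s) = 0)
M(186) - T(-213, -30) = 0 - 1*(-112/9) = 0 + 112/9 = 112/9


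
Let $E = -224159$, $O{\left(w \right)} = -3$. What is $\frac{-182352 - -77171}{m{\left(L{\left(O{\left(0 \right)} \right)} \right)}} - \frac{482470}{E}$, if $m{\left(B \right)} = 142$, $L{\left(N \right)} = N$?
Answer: $- \frac{23508757039}{31830578} \approx -738.56$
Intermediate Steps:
$\frac{-182352 - -77171}{m{\left(L{\left(O{\left(0 \right)} \right)} \right)}} - \frac{482470}{E} = \frac{-182352 - -77171}{142} - \frac{482470}{-224159} = \left(-182352 + 77171\right) \frac{1}{142} - - \frac{482470}{224159} = \left(-105181\right) \frac{1}{142} + \frac{482470}{224159} = - \frac{105181}{142} + \frac{482470}{224159} = - \frac{23508757039}{31830578}$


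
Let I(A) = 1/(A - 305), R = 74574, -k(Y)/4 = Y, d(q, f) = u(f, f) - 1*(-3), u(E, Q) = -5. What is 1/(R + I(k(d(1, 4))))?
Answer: 297/22148477 ≈ 1.3410e-5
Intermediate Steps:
d(q, f) = -2 (d(q, f) = -5 - 1*(-3) = -5 + 3 = -2)
k(Y) = -4*Y
I(A) = 1/(-305 + A)
1/(R + I(k(d(1, 4)))) = 1/(74574 + 1/(-305 - 4*(-2))) = 1/(74574 + 1/(-305 + 8)) = 1/(74574 + 1/(-297)) = 1/(74574 - 1/297) = 1/(22148477/297) = 297/22148477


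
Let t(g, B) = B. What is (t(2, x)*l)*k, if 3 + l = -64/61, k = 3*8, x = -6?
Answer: 35568/61 ≈ 583.08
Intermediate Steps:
k = 24
l = -247/61 (l = -3 - 64/61 = -247/61 ≈ -4.0492)
(t(2, x)*l)*k = -6*(-247/61)*24 = (1482/61)*24 = 35568/61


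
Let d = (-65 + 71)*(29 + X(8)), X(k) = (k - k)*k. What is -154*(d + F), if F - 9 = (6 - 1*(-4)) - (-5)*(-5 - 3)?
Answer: -23562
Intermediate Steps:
X(k) = 0 (X(k) = 0*k = 0)
F = -21 (F = 9 + ((6 - 1*(-4)) - (-5)*(-5 - 3)) = 9 + ((6 + 4) - (-5)*(-8)) = 9 + (10 - 1*40) = 9 + (10 - 40) = 9 - 30 = -21)
d = 174 (d = (-65 + 71)*(29 + 0) = 6*29 = 174)
-154*(d + F) = -154*(174 - 21) = -154*153 = -23562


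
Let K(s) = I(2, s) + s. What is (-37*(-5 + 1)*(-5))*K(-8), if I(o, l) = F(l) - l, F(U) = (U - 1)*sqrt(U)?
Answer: 13320*I*sqrt(2) ≈ 18837.0*I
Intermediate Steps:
F(U) = sqrt(U)*(-1 + U) (F(U) = (-1 + U)*sqrt(U) = sqrt(U)*(-1 + U))
I(o, l) = -l + sqrt(l)*(-1 + l) (I(o, l) = sqrt(l)*(-1 + l) - l = -l + sqrt(l)*(-1 + l))
K(s) = sqrt(s)*(-1 + s) (K(s) = (-s + sqrt(s)*(-1 + s)) + s = sqrt(s)*(-1 + s))
(-37*(-5 + 1)*(-5))*K(-8) = (-37*(-5 + 1)*(-5))*(sqrt(-8)*(-1 - 8)) = (-(-148)*(-5))*((2*I*sqrt(2))*(-9)) = (-37*20)*(-18*I*sqrt(2)) = -(-13320)*I*sqrt(2) = 13320*I*sqrt(2)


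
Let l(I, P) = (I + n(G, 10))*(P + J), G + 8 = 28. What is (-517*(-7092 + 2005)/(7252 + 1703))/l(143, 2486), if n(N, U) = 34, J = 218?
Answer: 2629979/4285934640 ≈ 0.00061363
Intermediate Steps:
G = 20 (G = -8 + 28 = 20)
l(I, P) = (34 + I)*(218 + P) (l(I, P) = (I + 34)*(P + 218) = (34 + I)*(218 + P))
(-517*(-7092 + 2005)/(7252 + 1703))/l(143, 2486) = (-517*(-7092 + 2005)/(7252 + 1703))/(7412 + 34*2486 + 218*143 + 143*2486) = (-(-2629979)/8955)/(7412 + 84524 + 31174 + 355498) = -(-2629979)/8955/478608 = -517*(-5087/8955)*(1/478608) = (2629979/8955)*(1/478608) = 2629979/4285934640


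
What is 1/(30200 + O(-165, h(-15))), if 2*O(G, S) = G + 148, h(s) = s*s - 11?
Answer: 2/60383 ≈ 3.3122e-5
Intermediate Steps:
h(s) = -11 + s**2 (h(s) = s**2 - 11 = -11 + s**2)
O(G, S) = 74 + G/2 (O(G, S) = (G + 148)/2 = (148 + G)/2 = 74 + G/2)
1/(30200 + O(-165, h(-15))) = 1/(30200 + (74 + (1/2)*(-165))) = 1/(30200 + (74 - 165/2)) = 1/(30200 - 17/2) = 1/(60383/2) = 2/60383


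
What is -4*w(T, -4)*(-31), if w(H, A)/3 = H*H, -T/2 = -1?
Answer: 1488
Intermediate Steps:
T = 2 (T = -2*(-1) = 2)
w(H, A) = 3*H**2 (w(H, A) = 3*(H*H) = 3*H**2)
-4*w(T, -4)*(-31) = -12*2**2*(-31) = -12*4*(-31) = -4*12*(-31) = -48*(-31) = 1488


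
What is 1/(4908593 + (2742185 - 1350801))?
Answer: 1/6299977 ≈ 1.5873e-7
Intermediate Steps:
1/(4908593 + (2742185 - 1350801)) = 1/(4908593 + 1391384) = 1/6299977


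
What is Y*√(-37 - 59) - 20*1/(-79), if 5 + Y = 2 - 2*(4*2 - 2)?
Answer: 20/79 - 60*I*√6 ≈ 0.25316 - 146.97*I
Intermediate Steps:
Y = -15 (Y = -5 + (2 - 2*(4*2 - 2)) = -5 + (2 - 2*(8 - 2)) = -5 + (2 - 2*6) = -5 + (2 - 12) = -5 - 10 = -15)
Y*√(-37 - 59) - 20*1/(-79) = -15*√(-37 - 59) - 20*1/(-79) = -60*I*√6 - 20*(-1/79) = -60*I*√6 + 20/79 = 20/79 - 60*I*√6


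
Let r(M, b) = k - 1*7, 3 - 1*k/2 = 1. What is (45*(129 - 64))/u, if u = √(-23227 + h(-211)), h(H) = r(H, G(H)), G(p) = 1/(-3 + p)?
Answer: -585*I*√23230/4646 ≈ -19.191*I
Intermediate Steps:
k = 4 (k = 6 - 2*1 = 6 - 2 = 4)
r(M, b) = -3 (r(M, b) = 4 - 1*7 = 4 - 7 = -3)
h(H) = -3
u = I*√23230 (u = √(-23227 - 3) = √(-23230) = I*√23230 ≈ 152.41*I)
(45*(129 - 64))/u = (45*(129 - 64))/((I*√23230)) = (45*65)*(-I*√23230/23230) = 2925*(-I*√23230/23230) = -585*I*√23230/4646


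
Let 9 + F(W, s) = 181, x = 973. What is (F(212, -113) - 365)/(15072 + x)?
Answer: -193/16045 ≈ -0.012029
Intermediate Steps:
F(W, s) = 172 (F(W, s) = -9 + 181 = 172)
(F(212, -113) - 365)/(15072 + x) = (172 - 365)/(15072 + 973) = -193/16045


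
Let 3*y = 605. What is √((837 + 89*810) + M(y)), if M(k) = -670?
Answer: √72257 ≈ 268.81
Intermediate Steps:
y = 605/3 (y = (⅓)*605 = 605/3 ≈ 201.67)
√((837 + 89*810) + M(y)) = √((837 + 89*810) - 670) = √((837 + 72090) - 670) = √(72927 - 670) = √72257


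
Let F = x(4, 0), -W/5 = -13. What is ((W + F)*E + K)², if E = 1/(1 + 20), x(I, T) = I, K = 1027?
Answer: 52012944/49 ≈ 1.0615e+6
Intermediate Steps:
W = 65 (W = -5*(-13) = 65)
F = 4
E = 1/21 ≈ 0.047619
((W + F)*E + K)² = ((65 + 4)*(1/21) + 1027)² = (69*(1/21) + 1027)² = (23/7 + 1027)² = (7212/7)² = 52012944/49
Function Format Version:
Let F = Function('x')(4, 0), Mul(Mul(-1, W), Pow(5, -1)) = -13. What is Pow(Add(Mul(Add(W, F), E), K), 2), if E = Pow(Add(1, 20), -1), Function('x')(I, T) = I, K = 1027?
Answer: Rational(52012944, 49) ≈ 1.0615e+6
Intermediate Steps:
W = 65 (W = Mul(-5, -13) = 65)
F = 4
E = Rational(1, 21) (E = Pow(21, -1) = Rational(1, 21) ≈ 0.047619)
Pow(Add(Mul(Add(W, F), E), K), 2) = Pow(Add(Mul(Add(65, 4), Rational(1, 21)), 1027), 2) = Pow(Add(Mul(69, Rational(1, 21)), 1027), 2) = Pow(Add(Rational(23, 7), 1027), 2) = Pow(Rational(7212, 7), 2) = Rational(52012944, 49)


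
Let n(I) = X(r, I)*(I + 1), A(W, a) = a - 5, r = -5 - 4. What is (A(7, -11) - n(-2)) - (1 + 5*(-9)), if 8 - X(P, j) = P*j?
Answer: 18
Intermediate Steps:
r = -9
X(P, j) = 8 - P*j
A(W, a) = -5 + a
n(I) = (1 + I)*(8 + 9*I) (n(I) = (8 - 1*(-9)*I)*(I + 1) = (8 + 9*I)*(1 + I) = (1 + I)*(8 + 9*I))
(A(7, -11) - n(-2)) - (1 + 5*(-9)) = ((-5 - 11) - (1 - 2)*(8 + 9*(-2))) - (1 + 5*(-9)) = (-16 - (-1)*(8 - 18)) - (1 - 45) = (-16 - (-1)*(-10)) - 1*(-44) = (-16 - 1*10) + 44 = (-16 - 10) + 44 = -26 + 44 = 18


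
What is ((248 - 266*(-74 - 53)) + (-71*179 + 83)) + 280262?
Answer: 301666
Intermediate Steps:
((248 - 266*(-74 - 53)) + (-71*179 + 83)) + 280262 = ((248 - 266*(-127)) + (-12709 + 83)) + 280262 = ((248 + 33782) - 12626) + 280262 = (34030 - 12626) + 280262 = 21404 + 280262 = 301666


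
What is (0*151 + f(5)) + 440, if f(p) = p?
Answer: 445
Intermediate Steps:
(0*151 + f(5)) + 440 = (0*151 + 5) + 440 = (0 + 5) + 440 = 5 + 440 = 445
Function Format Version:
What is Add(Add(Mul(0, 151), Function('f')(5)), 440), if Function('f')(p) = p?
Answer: 445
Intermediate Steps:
Add(Add(Mul(0, 151), Function('f')(5)), 440) = Add(Add(Mul(0, 151), 5), 440) = Add(Add(0, 5), 440) = Add(5, 440) = 445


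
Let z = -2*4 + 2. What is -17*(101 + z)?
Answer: -1615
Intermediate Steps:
z = -6 (z = -8 + 2 = -6)
-17*(101 + z) = -17*(101 - 6) = -17*95 = -1615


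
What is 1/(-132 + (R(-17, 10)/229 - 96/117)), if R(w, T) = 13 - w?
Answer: -8931/1185050 ≈ -0.0075364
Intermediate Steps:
1/(-132 + (R(-17, 10)/229 - 96/117)) = 1/(-132 + ((13 - 1*(-17))/229 - 96/117)) = 1/(-132 + ((13 + 17)*(1/229) - 96*1/117)) = 1/(-132 + (30*(1/229) - 32/39)) = 1/(-132 + (30/229 - 32/39)) = 1/(-132 - 6158/8931) = 1/(-1185050/8931) = -8931/1185050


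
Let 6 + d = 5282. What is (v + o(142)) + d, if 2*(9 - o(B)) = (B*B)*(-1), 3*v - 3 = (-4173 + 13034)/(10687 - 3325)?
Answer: 339426509/22086 ≈ 15368.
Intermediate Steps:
v = 30947/22086 (v = 1 + ((-4173 + 13034)/(10687 - 3325))/3 = 1 + (8861/7362)/3 = 1 + (8861*(1/7362))/3 = 1 + (⅓)*(8861/7362) = 1 + 8861/22086 = 30947/22086 ≈ 1.4012)
d = 5276 (d = -6 + 5282 = 5276)
o(B) = 9 + B²/2 (o(B) = 9 - B*B*(-1)/2 = 9 - B²*(-1)/2 = 9 - (-1)*B²/2 = 9 + B²/2)
(v + o(142)) + d = (30947/22086 + (9 + (½)*142²)) + 5276 = (30947/22086 + (9 + (½)*20164)) + 5276 = (30947/22086 + (9 + 10082)) + 5276 = (30947/22086 + 10091) + 5276 = 222900773/22086 + 5276 = 339426509/22086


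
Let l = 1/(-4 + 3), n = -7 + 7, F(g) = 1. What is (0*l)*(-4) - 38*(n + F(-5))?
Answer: -38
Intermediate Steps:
n = 0
l = -1 (l = 1/(-1) = -1)
(0*l)*(-4) - 38*(n + F(-5)) = (0*(-1))*(-4) - 38*(0 + 1) = 0*(-4) - 38*1 = 0 - 38 = -38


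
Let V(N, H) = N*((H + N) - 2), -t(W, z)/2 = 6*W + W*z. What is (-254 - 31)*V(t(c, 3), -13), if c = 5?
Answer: -2693250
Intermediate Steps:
t(W, z) = -12*W - 2*W*z (t(W, z) = -2*(6*W + W*z) = -12*W - 2*W*z)
V(N, H) = N*(-2 + H + N)
(-254 - 31)*V(t(c, 3), -13) = (-254 - 31)*((-2*5*(6 + 3))*(-2 - 13 - 2*5*(6 + 3))) = -285*(-2*5*9)*(-2 - 13 - 2*5*9) = -(-25650)*(-2 - 13 - 90) = -(-25650)*(-105) = -285*9450 = -2693250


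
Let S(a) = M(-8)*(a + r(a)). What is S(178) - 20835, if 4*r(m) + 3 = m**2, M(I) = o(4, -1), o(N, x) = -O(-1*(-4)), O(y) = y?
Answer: -53228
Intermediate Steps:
o(N, x) = -4 (o(N, x) = -(-1)*(-4) = -1*4 = -4)
M(I) = -4
r(m) = -3/4 + m**2/4
S(a) = 3 - a**2 - 4*a (S(a) = -4*(a + (-3/4 + a**2/4)) = -4*(-3/4 + a + a**2/4) = 3 - a**2 - 4*a)
S(178) - 20835 = (3 - 1*178**2 - 4*178) - 20835 = (3 - 1*31684 - 712) - 20835 = (3 - 31684 - 712) - 20835 = -32393 - 20835 = -53228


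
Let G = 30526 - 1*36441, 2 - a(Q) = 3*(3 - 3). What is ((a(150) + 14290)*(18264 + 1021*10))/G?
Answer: -406950408/5915 ≈ -68800.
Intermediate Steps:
a(Q) = 2 (a(Q) = 2 - 3*(3 - 3) = 2 - 3*0 = 2 - 1*0 = 2 + 0 = 2)
G = -5915 (G = 30526 - 36441 = -5915)
((a(150) + 14290)*(18264 + 1021*10))/G = ((2 + 14290)*(18264 + 1021*10))/(-5915) = (14292*(18264 + 10210))*(-1/5915) = (14292*28474)*(-1/5915) = 406950408*(-1/5915) = -406950408/5915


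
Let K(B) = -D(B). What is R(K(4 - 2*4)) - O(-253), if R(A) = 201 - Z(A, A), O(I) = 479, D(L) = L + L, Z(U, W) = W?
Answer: -286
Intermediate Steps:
D(L) = 2*L
K(B) = -2*B
R(A) = 201 - A
R(K(4 - 2*4)) - O(-253) = (201 - (-2)*(4 - 2*4)) - 1*479 = (201 - (-2)*(4 - 8)) - 479 = (201 - (-2)*(-4)) - 479 = (201 - 1*8) - 479 = (201 - 8) - 479 = 193 - 479 = -286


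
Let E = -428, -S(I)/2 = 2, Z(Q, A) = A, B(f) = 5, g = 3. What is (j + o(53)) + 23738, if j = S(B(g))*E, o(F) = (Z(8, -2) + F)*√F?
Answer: 25450 + 51*√53 ≈ 25821.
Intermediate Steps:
S(I) = -4 (S(I) = -2*2 = -4)
o(F) = √F*(-2 + F) (o(F) = (-2 + F)*√F = √F*(-2 + F))
j = 1712 (j = -4*(-428) = 1712)
(j + o(53)) + 23738 = (1712 + √53*(-2 + 53)) + 23738 = (1712 + √53*51) + 23738 = (1712 + 51*√53) + 23738 = 25450 + 51*√53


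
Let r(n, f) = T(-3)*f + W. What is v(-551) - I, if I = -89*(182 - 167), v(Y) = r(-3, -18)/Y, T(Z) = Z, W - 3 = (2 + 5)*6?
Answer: 735486/551 ≈ 1334.8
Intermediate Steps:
W = 45 (W = 3 + (2 + 5)*6 = 3 + 7*6 = 3 + 42 = 45)
r(n, f) = 45 - 3*f (r(n, f) = -3*f + 45 = 45 - 3*f)
v(Y) = 99/Y (v(Y) = (45 - 3*(-18))/Y = (45 + 54)/Y = 99/Y)
I = -1335 (I = -89*15 = -1335)
v(-551) - I = 99/(-551) - 1*(-1335) = 99*(-1/551) + 1335 = -99/551 + 1335 = 735486/551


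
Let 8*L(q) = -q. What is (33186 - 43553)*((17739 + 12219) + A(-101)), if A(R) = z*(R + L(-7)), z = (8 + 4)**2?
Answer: -161103180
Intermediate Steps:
L(q) = -q/8 (L(q) = (-q)/8 = -q/8)
z = 144 (z = 12**2 = 144)
A(R) = 126 + 144*R (A(R) = 144*(R - 1/8*(-7)) = 144*(R + 7/8) = 144*(7/8 + R) = 126 + 144*R)
(33186 - 43553)*((17739 + 12219) + A(-101)) = (33186 - 43553)*((17739 + 12219) + (126 + 144*(-101))) = -10367*(29958 + (126 - 14544)) = -10367*(29958 - 14418) = -10367*15540 = -161103180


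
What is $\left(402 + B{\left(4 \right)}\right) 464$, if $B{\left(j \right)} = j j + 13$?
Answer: $199984$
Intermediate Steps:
$B{\left(j \right)} = 13 + j^{2}$ ($B{\left(j \right)} = j^{2} + 13 = 13 + j^{2}$)
$\left(402 + B{\left(4 \right)}\right) 464 = \left(402 + \left(13 + 4^{2}\right)\right) 464 = \left(402 + \left(13 + 16\right)\right) 464 = \left(402 + 29\right) 464 = 431 \cdot 464 = 199984$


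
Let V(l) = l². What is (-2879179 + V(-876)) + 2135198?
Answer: 23395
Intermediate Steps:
(-2879179 + V(-876)) + 2135198 = (-2879179 + (-876)²) + 2135198 = (-2879179 + 767376) + 2135198 = -2111803 + 2135198 = 23395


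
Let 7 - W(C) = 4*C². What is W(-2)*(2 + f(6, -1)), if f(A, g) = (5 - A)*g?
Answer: -27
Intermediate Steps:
W(C) = 7 - 4*C²
f(A, g) = g*(5 - A)
W(-2)*(2 + f(6, -1)) = (7 - 4*(-2)²)*(2 - (5 - 1*6)) = (7 - 4*4)*(2 - (5 - 6)) = (7 - 16)*(2 - 1*(-1)) = -9*(2 + 1) = -9*3 = -27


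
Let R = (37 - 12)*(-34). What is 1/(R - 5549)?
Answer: -1/6399 ≈ -0.00015627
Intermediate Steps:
R = -850 (R = 25*(-34) = -850)
1/(R - 5549) = 1/(-850 - 5549) = 1/(-6399) = -1/6399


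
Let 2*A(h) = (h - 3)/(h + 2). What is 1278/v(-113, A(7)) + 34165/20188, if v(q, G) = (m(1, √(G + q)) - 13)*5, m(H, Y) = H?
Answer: -1979197/100940 ≈ -19.608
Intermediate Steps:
A(h) = (-3 + h)/(2*(2 + h)) (A(h) = ((h - 3)/(h + 2))/2 = ((-3 + h)/(2 + h))/2 = (-3 + h)/(2*(2 + h)))
v(q, G) = -60 (v(q, G) = (1 - 13)*5 = -12*5 = -60)
1278/v(-113, A(7)) + 34165/20188 = 1278/(-60) + 34165/20188 = 1278*(-1/60) + 34165*(1/20188) = -213/10 + 34165/20188 = -1979197/100940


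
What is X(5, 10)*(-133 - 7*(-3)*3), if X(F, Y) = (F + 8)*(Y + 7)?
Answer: -15470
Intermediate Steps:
X(F, Y) = (7 + Y)*(8 + F) (X(F, Y) = (8 + F)*(7 + Y) = (7 + Y)*(8 + F))
X(5, 10)*(-133 - 7*(-3)*3) = (56 + 7*5 + 8*10 + 5*10)*(-133 - 7*(-3)*3) = (56 + 35 + 80 + 50)*(-133 + 21*3) = 221*(-133 + 63) = 221*(-70) = -15470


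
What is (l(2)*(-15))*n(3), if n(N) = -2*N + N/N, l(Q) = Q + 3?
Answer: 375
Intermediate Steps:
l(Q) = 3 + Q
n(N) = 1 - 2*N (n(N) = -2*N + 1 = 1 - 2*N)
(l(2)*(-15))*n(3) = ((3 + 2)*(-15))*(1 - 2*3) = (5*(-15))*(1 - 6) = -75*(-5) = 375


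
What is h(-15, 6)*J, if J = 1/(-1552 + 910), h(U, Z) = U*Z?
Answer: 15/107 ≈ 0.14019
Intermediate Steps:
J = -1/642 (J = 1/(-642) = -1/642 ≈ -0.0015576)
h(-15, 6)*J = -15*6*(-1/642) = -90*(-1/642) = 15/107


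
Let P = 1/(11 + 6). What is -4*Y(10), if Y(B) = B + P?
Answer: -684/17 ≈ -40.235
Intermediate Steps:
P = 1/17 ≈ 0.058824
Y(B) = 1/17 + B (Y(B) = B + 1/17 = 1/17 + B)
-4*Y(10) = -4*(1/17 + 10) = -4*171/17 = -684/17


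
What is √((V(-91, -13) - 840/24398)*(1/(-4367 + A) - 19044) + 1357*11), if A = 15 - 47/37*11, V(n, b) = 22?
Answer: I*√1438487941797316229835/59716323 ≈ 635.13*I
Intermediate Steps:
A = 38/37 (A = 15 - 47*1/37*11 = 15 - 47/37*11 = 15 - 517/37 = 38/37 ≈ 1.0270)
√((V(-91, -13) - 840/24398)*(1/(-4367 + A) - 19044) + 1357*11) = √((22 - 840/24398)*(1/(-4367 + 38/37) - 19044) + 1357*11) = √((22 - 840*1/24398)*(1/(-161541/37) - 19044) + 14927) = √((22 - 420/12199)*(-37/161541 - 19044) + 14927) = √((267958/12199)*(-3076386841/161541) + 14927) = √(-74940224103698/179148969 + 14927) = √(-72266067443435/179148969) = I*√1438487941797316229835/59716323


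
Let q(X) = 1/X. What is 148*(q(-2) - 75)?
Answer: -11174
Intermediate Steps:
148*(q(-2) - 75) = 148*(1/(-2) - 75) = 148*(-½ - 75) = 148*(-151/2) = -11174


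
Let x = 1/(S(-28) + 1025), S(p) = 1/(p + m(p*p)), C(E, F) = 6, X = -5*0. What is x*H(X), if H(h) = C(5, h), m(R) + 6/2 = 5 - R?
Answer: 4860/830249 ≈ 0.0058537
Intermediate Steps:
X = 0
m(R) = 2 - R (m(R) = -3 + (5 - R) = 2 - R)
S(p) = 1/(2 + p - p²) (S(p) = 1/(p + (2 - p*p)) = 1/(p + (2 - p²)) = 1/(2 + p - p²))
x = 810/830249 (x = 1/(1/(2 - 28 - 1*(-28)²) + 1025) = 1/(1/(2 - 28 - 1*784) + 1025) = 1/(1/(2 - 28 - 784) + 1025) = 1/(1/(-810) + 1025) = 1/(-1/810 + 1025) = 1/(830249/810) = 810/830249 ≈ 0.00097561)
H(h) = 6
x*H(X) = (810/830249)*6 = 4860/830249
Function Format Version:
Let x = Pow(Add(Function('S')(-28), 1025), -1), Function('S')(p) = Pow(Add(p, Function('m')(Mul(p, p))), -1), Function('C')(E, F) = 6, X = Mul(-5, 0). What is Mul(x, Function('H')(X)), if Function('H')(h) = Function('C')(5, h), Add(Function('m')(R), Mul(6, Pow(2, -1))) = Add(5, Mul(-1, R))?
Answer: Rational(4860, 830249) ≈ 0.0058537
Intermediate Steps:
X = 0
Function('m')(R) = Add(2, Mul(-1, R)) (Function('m')(R) = Add(-3, Add(5, Mul(-1, R))) = Add(2, Mul(-1, R)))
Function('S')(p) = Pow(Add(2, p, Mul(-1, Pow(p, 2))), -1) (Function('S')(p) = Pow(Add(p, Add(2, Mul(-1, Mul(p, p)))), -1) = Pow(Add(p, Add(2, Mul(-1, Pow(p, 2)))), -1) = Pow(Add(2, p, Mul(-1, Pow(p, 2))), -1))
x = Rational(810, 830249) (x = Pow(Add(Pow(Add(2, -28, Mul(-1, Pow(-28, 2))), -1), 1025), -1) = Pow(Add(Pow(Add(2, -28, Mul(-1, 784)), -1), 1025), -1) = Pow(Add(Pow(Add(2, -28, -784), -1), 1025), -1) = Pow(Add(Pow(-810, -1), 1025), -1) = Pow(Add(Rational(-1, 810), 1025), -1) = Pow(Rational(830249, 810), -1) = Rational(810, 830249) ≈ 0.00097561)
Function('H')(h) = 6
Mul(x, Function('H')(X)) = Mul(Rational(810, 830249), 6) = Rational(4860, 830249)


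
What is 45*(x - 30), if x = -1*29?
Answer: -2655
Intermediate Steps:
x = -29
45*(x - 30) = 45*(-29 - 30) = 45*(-59) = -2655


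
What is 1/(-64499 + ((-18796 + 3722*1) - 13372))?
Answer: -1/92945 ≈ -1.0759e-5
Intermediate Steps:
1/(-64499 + ((-18796 + 3722*1) - 13372)) = 1/(-64499 + ((-18796 + 3722) - 13372)) = 1/(-64499 + (-15074 - 13372)) = 1/(-64499 - 28446) = 1/(-92945) = -1/92945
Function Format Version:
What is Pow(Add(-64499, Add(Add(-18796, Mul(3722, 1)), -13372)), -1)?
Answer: Rational(-1, 92945) ≈ -1.0759e-5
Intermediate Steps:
Pow(Add(-64499, Add(Add(-18796, Mul(3722, 1)), -13372)), -1) = Pow(Add(-64499, Add(Add(-18796, 3722), -13372)), -1) = Pow(Add(-64499, Add(-15074, -13372)), -1) = Pow(Add(-64499, -28446), -1) = Pow(-92945, -1) = Rational(-1, 92945)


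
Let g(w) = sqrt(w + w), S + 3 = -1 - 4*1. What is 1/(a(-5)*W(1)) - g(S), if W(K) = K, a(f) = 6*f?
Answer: -1/30 - 4*I ≈ -0.033333 - 4.0*I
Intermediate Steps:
S = -8 (S = -3 + (-1 - 4*1) = -3 + (-1 - 4) = -3 - 5 = -8)
g(w) = sqrt(2)*sqrt(w) (g(w) = sqrt(2*w) = sqrt(2)*sqrt(w))
1/(a(-5)*W(1)) - g(S) = 1/((6*(-5))*1) - sqrt(2)*sqrt(-8) = 1/(-30*1) - sqrt(2)*2*I*sqrt(2) = 1/(-30) - 4*I = -1/30 - 4*I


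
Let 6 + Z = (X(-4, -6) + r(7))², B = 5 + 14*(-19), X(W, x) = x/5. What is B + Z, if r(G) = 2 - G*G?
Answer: 51406/25 ≈ 2056.2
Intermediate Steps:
X(W, x) = x/5 (X(W, x) = x*(⅕) = x/5)
r(G) = 2 - G²
B = -261 (B = 5 - 266 = -261)
Z = 57931/25 (Z = -6 + ((⅕)*(-6) + (2 - 1*7²))² = -6 + (-6/5 + (2 - 1*49))² = -6 + (-6/5 + (2 - 49))² = -6 + (-6/5 - 47)² = -6 + (-241/5)² = -6 + 58081/25 = 57931/25 ≈ 2317.2)
B + Z = -261 + 57931/25 = 51406/25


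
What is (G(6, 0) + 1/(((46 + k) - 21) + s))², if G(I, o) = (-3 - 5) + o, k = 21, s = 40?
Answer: 471969/7396 ≈ 63.814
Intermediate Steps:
G(I, o) = -8 + o
(G(6, 0) + 1/(((46 + k) - 21) + s))² = ((-8 + 0) + 1/(((46 + 21) - 21) + 40))² = (-8 + 1/((67 - 21) + 40))² = (-8 + 1/(46 + 40))² = (-8 + 1/86)² = (-687/86)² = 471969/7396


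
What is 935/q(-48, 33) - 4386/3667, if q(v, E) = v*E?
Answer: -943279/528048 ≈ -1.7864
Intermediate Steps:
q(v, E) = E*v
935/q(-48, 33) - 4386/3667 = 935/((33*(-48))) - 4386/3667 = 935/(-1584) - 4386*1/3667 = 935*(-1/1584) - 4386/3667 = -85/144 - 4386/3667 = -943279/528048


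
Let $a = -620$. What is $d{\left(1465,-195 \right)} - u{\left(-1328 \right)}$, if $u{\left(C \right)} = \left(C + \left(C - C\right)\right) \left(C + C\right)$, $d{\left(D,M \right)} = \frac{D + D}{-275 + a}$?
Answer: $- \frac{631363658}{179} \approx -3.5272 \cdot 10^{6}$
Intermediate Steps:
$d{\left(D,M \right)} = - \frac{2 D}{895}$ ($d{\left(D,M \right)} = \frac{D + D}{-275 - 620} = \frac{2 D}{-895} = 2 D \left(- \frac{1}{895}\right) = - \frac{2 D}{895}$)
$u{\left(C \right)} = 2 C^{2}$ ($u{\left(C \right)} = \left(C + 0\right) 2 C = C 2 C = 2 C^{2}$)
$d{\left(1465,-195 \right)} - u{\left(-1328 \right)} = \left(- \frac{2}{895}\right) 1465 - 2 \left(-1328\right)^{2} = - \frac{586}{179} - 2 \cdot 1763584 = - \frac{586}{179} - 3527168 = - \frac{631363658}{179}$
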